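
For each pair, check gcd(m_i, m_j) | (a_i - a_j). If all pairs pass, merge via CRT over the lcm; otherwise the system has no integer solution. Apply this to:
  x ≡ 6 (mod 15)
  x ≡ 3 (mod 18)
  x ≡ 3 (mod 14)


Moduli 15, 18, 14 are not pairwise coprime, so CRT works modulo lcm(m_i) when all pairwise compatibility conditions hold.
Pairwise compatibility: gcd(m_i, m_j) must divide a_i - a_j for every pair.
Merge one congruence at a time:
  Start: x ≡ 6 (mod 15).
  Combine with x ≡ 3 (mod 18): gcd(15, 18) = 3; 3 - 6 = -3, which IS divisible by 3, so compatible.
    Write x = 6 + 15·t and substitute into x ≡ 3 (mod 18): 15·t ≡ 3 − 6 = -3 (mod 18).
    Divide the congruence (and modulus) by g = 3: 5·t ≡ -1 (mod 6).
    Reduce coefficients mod 6: 5·t ≡ 5 (mod 6).
    The inverse of 5 mod 6 is 5 (since 5·5 = 25 = 4·6 + 1), so t ≡ 5·5 = 25 ≡ 1 (mod 6).
    Then x = 6 + 15·1 = 21, valid modulo lcm(15, 18) = 90: x ≡ 21 (mod 90).
  Combine with x ≡ 3 (mod 14): gcd(90, 14) = 2; 3 - 21 = -18, which IS divisible by 2, so compatible.
    Write x = 21 + 90·t and substitute into x ≡ 3 (mod 14): 90·t ≡ 3 − 21 = -18 (mod 14).
    Divide the congruence (and modulus) by g = 2: 45·t ≡ -9 (mod 7).
    Reduce coefficients mod 7: 3·t ≡ 5 (mod 7).
    The inverse of 3 mod 7 is 5 (since 3·5 = 15 = 2·7 + 1), so t ≡ 5·5 = 25 ≡ 4 (mod 7).
    Then x = 21 + 90·4 = 381, valid modulo lcm(90, 14) = 630: x ≡ 381 (mod 630).
Verify: 381 mod 15 = 6, 381 mod 18 = 3, 381 mod 14 = 3.

x ≡ 381 (mod 630).


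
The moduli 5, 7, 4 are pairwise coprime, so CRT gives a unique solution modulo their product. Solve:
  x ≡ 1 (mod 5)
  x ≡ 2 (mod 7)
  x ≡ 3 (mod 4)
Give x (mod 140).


Moduli 5, 7, 4 are pairwise coprime; by CRT there is a unique solution modulo M = 5 · 7 · 4 = 140.
Solve pairwise, accumulating the modulus:
  Start with x ≡ 1 (mod 5).
  Combine with x ≡ 2 (mod 7): since gcd(5, 7) = 1, we get a unique residue mod 35.
    Write x = 1 + 5·t and substitute into x ≡ 2 (mod 7): 5·t ≡ 2 − 1 = 1 (mod 7).
    The inverse of 5 mod 7 is 3 (since 5·3 = 15 = 2·7 + 1), so t ≡ 3·1 = 3 ≡ 3 (mod 7).
    Then x = 1 + 5·3 = 16, valid modulo lcm(5, 7) = 35: x ≡ 16 (mod 35).
  Combine with x ≡ 3 (mod 4): since gcd(35, 4) = 1, we get a unique residue mod 140.
    Write x = 16 + 35·t and substitute into x ≡ 3 (mod 4): 35·t ≡ 3 − 16 = -13 (mod 4).
    Reduce coefficients mod 4: 3·t ≡ 3 (mod 4).
    The inverse of 3 mod 4 is 3 (since 3·3 = 9 = 2·4 + 1), so t ≡ 3·3 = 9 ≡ 1 (mod 4).
    Then x = 16 + 35·1 = 51, valid modulo lcm(35, 4) = 140: x ≡ 51 (mod 140).
Verify: 51 mod 5 = 1 ✓, 51 mod 7 = 2 ✓, 51 mod 4 = 3 ✓.

x ≡ 51 (mod 140).


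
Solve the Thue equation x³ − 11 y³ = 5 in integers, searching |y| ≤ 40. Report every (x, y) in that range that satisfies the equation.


The equation is x³ - 11y³ = 5. For fixed y, x³ = 11·y³ + 5, so a solution requires the RHS to be a perfect cube.
Strategy: iterate y from -40 to 40, compute RHS = 11·y³ + 5, and check whether it is a (positive or negative) perfect cube.
Check small values of y:
  y = 0: RHS = 5 is not a perfect cube.
  y = 1: RHS = 16 is not a perfect cube.
  y = -1: RHS = -6 is not a perfect cube.
  y = 2: RHS = 93 is not a perfect cube.
  y = -2: RHS = -83 is not a perfect cube.
  y = 3: RHS = 302 is not a perfect cube.
  y = -3: RHS = -292 is not a perfect cube.
Continuing the search up to |y| = 40 finds no solutions either.
No (x, y) in the scanned range satisfies the equation.

No integer solutions with |y| ≤ 40.


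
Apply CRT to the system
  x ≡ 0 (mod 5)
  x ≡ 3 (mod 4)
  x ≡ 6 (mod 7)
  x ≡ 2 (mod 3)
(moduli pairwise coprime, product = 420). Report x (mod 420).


Product of moduli M = 5 · 4 · 7 · 3 = 420.
Merge one congruence at a time:
  Start: x ≡ 0 (mod 5).
  Combine with x ≡ 3 (mod 4); new modulus lcm = 20.
    Write x = 0 + 5·t and substitute into x ≡ 3 (mod 4): 5·t ≡ 3 − 0 = 3 (mod 4).
    Reduce coefficients mod 4: 1·t ≡ 3 (mod 4).
    So t ≡ 3 (mod 4).
    Then x = 0 + 5·3 = 15, valid modulo lcm(5, 4) = 20: x ≡ 15 (mod 20).
  Combine with x ≡ 6 (mod 7); new modulus lcm = 140.
    Write x = 15 + 20·t and substitute into x ≡ 6 (mod 7): 20·t ≡ 6 − 15 = -9 (mod 7).
    Reduce coefficients mod 7: 6·t ≡ 5 (mod 7).
    The inverse of 6 mod 7 is 6 (since 6·6 = 36 = 5·7 + 1), so t ≡ 6·5 = 30 ≡ 2 (mod 7).
    Then x = 15 + 20·2 = 55, valid modulo lcm(20, 7) = 140: x ≡ 55 (mod 140).
  Combine with x ≡ 2 (mod 3); new modulus lcm = 420.
    Write x = 55 + 140·t and substitute into x ≡ 2 (mod 3): 140·t ≡ 2 − 55 = -53 (mod 3).
    Reduce coefficients mod 3: 2·t ≡ 1 (mod 3).
    The inverse of 2 mod 3 is 2 (since 2·2 = 4 = 1·3 + 1), so t ≡ 2·1 = 2 ≡ 2 (mod 3).
    Then x = 55 + 140·2 = 335, valid modulo lcm(140, 3) = 420: x ≡ 335 (mod 420).
Verify against each original: 335 mod 5 = 0, 335 mod 4 = 3, 335 mod 7 = 6, 335 mod 3 = 2.

x ≡ 335 (mod 420).


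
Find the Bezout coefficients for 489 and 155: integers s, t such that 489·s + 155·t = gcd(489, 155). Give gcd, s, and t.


Euclidean algorithm on (489, 155) — divide until remainder is 0:
  489 = 3 · 155 + 24
  155 = 6 · 24 + 11
  24 = 2 · 11 + 2
  11 = 5 · 2 + 1
  2 = 2 · 1 + 0
gcd(489, 155) = 1.
Track Bezout coefficients alongside the remainders: start with r₀ = 489 = a·1 + b·0 (s = 1, t = 0) and r₁ = 155 = a·0 + b·1 (s = 0, t = 1); each new remainder r_{k+1} = r_{k-1} − q_k·r_k inherits s_{k+1} = s_{k-1} − q_k·s_k, t_{k+1} = t_{k-1} − q_k·t_k, so r_k = a·s_k + b·t_k at every step:
  q = 3: r = 24, s = 1 − 3·0 = 1, t = 0 − 3·1 = -3  (check: 489·1 + 155·(-3) = 24)
  q = 6: r = 11, s = 0 − 6·1 = -6, t = 1 − 6·(-3) = 19  (check: 489·(-6) + 155·19 = 11)
  q = 2: r = 2, s = 1 − 2·(-6) = 13, t = -3 − 2·19 = -41  (check: 489·13 + 155·(-41) = 2)
  q = 5: r = 1, s = -6 − 5·13 = -71, t = 19 − 5·(-41) = 224  (check: 489·(-71) + 155·224 = 1)
The row with r = 1 (the gcd) gives the Bezout coefficients s = -71, t = 224.
Result: 489 · (-71) + 155 · (224) = 1.

gcd(489, 155) = 1; s = -71, t = 224 (check: 489·(-71) + 155·224 = 1).


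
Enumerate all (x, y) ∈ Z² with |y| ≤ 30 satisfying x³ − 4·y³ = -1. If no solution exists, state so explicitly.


The equation is x³ - 4y³ = -1. For fixed y, x³ = 4·y³ − 1, so a solution requires the RHS to be a perfect cube.
Strategy: iterate y from -30 to 30, compute RHS = 4·y³ − 1, and check whether it is a (positive or negative) perfect cube.
Check small values of y:
  y = 0: RHS = -1 = (-1)³ ⇒ x = -1 works.
  y = 1: RHS = 3 is not a perfect cube.
  y = -1: RHS = -5 is not a perfect cube.
  y = 2: RHS = 31 is not a perfect cube.
  y = -2: RHS = -33 is not a perfect cube.
  y = 3: RHS = 107 is not a perfect cube.
  y = -3: RHS = -109 is not a perfect cube.
Continuing the search up to |y| = 30 finds no further solutions beyond those listed.
Collected solutions: (-1, 0).

Solutions (with |y| ≤ 30): (-1, 0).


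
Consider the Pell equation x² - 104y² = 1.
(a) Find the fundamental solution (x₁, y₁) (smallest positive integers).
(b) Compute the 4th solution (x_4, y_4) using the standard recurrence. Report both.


Step 1: Find the fundamental solution (x₁, y₁) of x² - 104y² = 1.
  Expand √104 as a continued fraction. a₀ = ⌊√104⌋ = 10; iterate m_{k+1} = d_k·a_k − m_k, d_{k+1} = (104 − m_{k+1}²)/d_k, a_{k+1} = ⌊(a₀ + m_{k+1})/d_{k+1}⌋ (starting m₀ = 0, d₀ = 1), with convergents p_k = a_k·p_{k-1} + p_{k-2}, q_k = a_k·q_{k-1} + q_{k-2} (p₋₁ = 1, q₋₁ = 0):
  k = 0: a₀ = 10; p₀/q₀ = 10/1; p₀² − 104·q₀² = 100 − 104 = -4.
  k = 1: m = 10, d = 4, a = ⌊(10 + 10)/4⌋ = 5; p/q = (5·10 + 1)/(5·1 + 0) = 51/5; p² − 104·q² = 2601 − 2600 = 1.
  The first convergent with p² − 104·q² = 1 gives the fundamental solution (x₁, y₁) = (51, 5).
Step 2: Apply the recurrence (x_{n+1}, y_{n+1}) = (x₁x_n + 104y₁y_n, x₁y_n + y₁x_n) repeatedly.
  From (x_1, y_1) = (51, 5): x_2 = 51·51 + 104·5·5 = 5201; y_2 = 51·5 + 5·51 = 510.
  From (x_2, y_2) = (5201, 510): x_3 = 51·5201 + 104·5·510 = 530451; y_3 = 51·510 + 5·5201 = 52015.
  From (x_3, y_3) = (530451, 52015): x_4 = 51·530451 + 104·5·52015 = 54100801; y_4 = 51·52015 + 5·530451 = 5305020.
Step 3: Verify x_4² - 104·y_4² = 2926896668841601 - 2926896668841600 = 1 (should be 1). ✓

(x_1, y_1) = (51, 5); (x_4, y_4) = (54100801, 5305020).


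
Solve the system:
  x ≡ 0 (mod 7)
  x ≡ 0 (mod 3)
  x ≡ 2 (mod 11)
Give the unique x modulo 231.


Moduli 7, 3, 11 are pairwise coprime; by CRT there is a unique solution modulo M = 7 · 3 · 11 = 231.
Solve pairwise, accumulating the modulus:
  Start with x ≡ 0 (mod 7).
  Combine with x ≡ 0 (mod 3): since gcd(7, 3) = 1, we get a unique residue mod 21.
    Write x = 0 + 7·t and substitute into x ≡ 0 (mod 3): 7·t ≡ 0 − 0 = 0 (mod 3).
    Reduce coefficients mod 3: 1·t ≡ 0 (mod 3).
    So t ≡ 0 (mod 3).
    Then x = 0 + 7·0 = 0, valid modulo lcm(7, 3) = 21: x ≡ 0 (mod 21).
  Combine with x ≡ 2 (mod 11): since gcd(21, 11) = 1, we get a unique residue mod 231.
    Write x = 0 + 21·t and substitute into x ≡ 2 (mod 11): 21·t ≡ 2 − 0 = 2 (mod 11).
    Reduce coefficients mod 11: 10·t ≡ 2 (mod 11).
    The inverse of 10 mod 11 is 10 (since 10·10 = 100 = 9·11 + 1), so t ≡ 10·2 = 20 ≡ 9 (mod 11).
    Then x = 0 + 21·9 = 189, valid modulo lcm(21, 11) = 231: x ≡ 189 (mod 231).
Verify: 189 mod 7 = 0 ✓, 189 mod 3 = 0 ✓, 189 mod 11 = 2 ✓.

x ≡ 189 (mod 231).


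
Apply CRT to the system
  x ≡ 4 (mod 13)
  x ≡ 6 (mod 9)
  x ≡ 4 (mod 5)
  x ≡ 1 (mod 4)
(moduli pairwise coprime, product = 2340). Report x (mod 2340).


Product of moduli M = 13 · 9 · 5 · 4 = 2340.
Merge one congruence at a time:
  Start: x ≡ 4 (mod 13).
  Combine with x ≡ 6 (mod 9); new modulus lcm = 117.
    Write x = 4 + 13·t and substitute into x ≡ 6 (mod 9): 13·t ≡ 6 − 4 = 2 (mod 9).
    Reduce coefficients mod 9: 4·t ≡ 2 (mod 9).
    The inverse of 4 mod 9 is 7 (since 4·7 = 28 = 3·9 + 1), so t ≡ 7·2 = 14 ≡ 5 (mod 9).
    Then x = 4 + 13·5 = 69, valid modulo lcm(13, 9) = 117: x ≡ 69 (mod 117).
  Combine with x ≡ 4 (mod 5); new modulus lcm = 585.
    Write x = 69 + 117·t and substitute into x ≡ 4 (mod 5): 117·t ≡ 4 − 69 = -65 (mod 5).
    Reduce coefficients mod 5: 2·t ≡ 0 (mod 5).
    The inverse of 2 mod 5 is 3 (since 2·3 = 6 = 1·5 + 1), so t ≡ 3·0 = 0 ≡ 0 (mod 5).
    Then x = 69 + 117·0 = 69, valid modulo lcm(117, 5) = 585: x ≡ 69 (mod 585).
  Combine with x ≡ 1 (mod 4); new modulus lcm = 2340.
    Write x = 69 + 585·t and substitute into x ≡ 1 (mod 4): 585·t ≡ 1 − 69 = -68 (mod 4).
    Reduce coefficients mod 4: 1·t ≡ 0 (mod 4).
    So t ≡ 0 (mod 4).
    Then x = 69 + 585·0 = 69, valid modulo lcm(585, 4) = 2340: x ≡ 69 (mod 2340).
Verify against each original: 69 mod 13 = 4, 69 mod 9 = 6, 69 mod 5 = 4, 69 mod 4 = 1.

x ≡ 69 (mod 2340).


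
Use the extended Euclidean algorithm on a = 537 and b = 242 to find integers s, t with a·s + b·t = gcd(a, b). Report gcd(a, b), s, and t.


Euclidean algorithm on (537, 242) — divide until remainder is 0:
  537 = 2 · 242 + 53
  242 = 4 · 53 + 30
  53 = 1 · 30 + 23
  30 = 1 · 23 + 7
  23 = 3 · 7 + 2
  7 = 3 · 2 + 1
  2 = 2 · 1 + 0
gcd(537, 242) = 1.
Track Bezout coefficients alongside the remainders: start with r₀ = 537 = a·1 + b·0 (s = 1, t = 0) and r₁ = 242 = a·0 + b·1 (s = 0, t = 1); each new remainder r_{k+1} = r_{k-1} − q_k·r_k inherits s_{k+1} = s_{k-1} − q_k·s_k, t_{k+1} = t_{k-1} − q_k·t_k, so r_k = a·s_k + b·t_k at every step:
  q = 2: r = 53, s = 1 − 2·0 = 1, t = 0 − 2·1 = -2  (check: 537·1 + 242·(-2) = 53)
  q = 4: r = 30, s = 0 − 4·1 = -4, t = 1 − 4·(-2) = 9  (check: 537·(-4) + 242·9 = 30)
  q = 1: r = 23, s = 1 − 1·(-4) = 5, t = -2 − 1·9 = -11  (check: 537·5 + 242·(-11) = 23)
  q = 1: r = 7, s = -4 − 1·5 = -9, t = 9 − 1·(-11) = 20  (check: 537·(-9) + 242·20 = 7)
  q = 3: r = 2, s = 5 − 3·(-9) = 32, t = -11 − 3·20 = -71  (check: 537·32 + 242·(-71) = 2)
  q = 3: r = 1, s = -9 − 3·32 = -105, t = 20 − 3·(-71) = 233  (check: 537·(-105) + 242·233 = 1)
The row with r = 1 (the gcd) gives the Bezout coefficients s = -105, t = 233.
Result: 537 · (-105) + 242 · (233) = 1.

gcd(537, 242) = 1; s = -105, t = 233 (check: 537·(-105) + 242·233 = 1).


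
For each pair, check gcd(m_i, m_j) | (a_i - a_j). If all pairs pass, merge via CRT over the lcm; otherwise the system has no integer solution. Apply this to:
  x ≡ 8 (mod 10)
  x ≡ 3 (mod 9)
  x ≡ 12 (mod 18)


Moduli 10, 9, 18 are not pairwise coprime, so CRT works modulo lcm(m_i) when all pairwise compatibility conditions hold.
Pairwise compatibility: gcd(m_i, m_j) must divide a_i - a_j for every pair.
Merge one congruence at a time:
  Start: x ≡ 8 (mod 10).
  Combine with x ≡ 3 (mod 9): gcd(10, 9) = 1; 3 - 8 = -5, which IS divisible by 1, so compatible.
    Write x = 8 + 10·t and substitute into x ≡ 3 (mod 9): 10·t ≡ 3 − 8 = -5 (mod 9).
    Reduce coefficients mod 9: 1·t ≡ 4 (mod 9).
    So t ≡ 4 (mod 9).
    Then x = 8 + 10·4 = 48, valid modulo lcm(10, 9) = 90: x ≡ 48 (mod 90).
  Combine with x ≡ 12 (mod 18): gcd(90, 18) = 18; 12 - 48 = -36, which IS divisible by 18, so compatible.
    Write x = 48 + 90·t and substitute into x ≡ 12 (mod 18): 90·t ≡ 12 − 48 = -36 (mod 18).
    Divide the congruence (and modulus) by g = 18: 5·t ≡ -2 (mod 1).
    Modulo 1 every t works; take t = 0.
    Then x = 48 + 90·0 = 48, valid modulo lcm(90, 18) = 90: x ≡ 48 (mod 90).
Verify: 48 mod 10 = 8, 48 mod 9 = 3, 48 mod 18 = 12.

x ≡ 48 (mod 90).


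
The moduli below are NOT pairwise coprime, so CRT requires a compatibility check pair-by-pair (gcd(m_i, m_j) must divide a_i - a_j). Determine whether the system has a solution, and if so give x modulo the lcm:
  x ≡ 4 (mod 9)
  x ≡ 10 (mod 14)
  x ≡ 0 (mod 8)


Moduli 9, 14, 8 are not pairwise coprime, so CRT works modulo lcm(m_i) when all pairwise compatibility conditions hold.
Pairwise compatibility: gcd(m_i, m_j) must divide a_i - a_j for every pair.
Merge one congruence at a time:
  Start: x ≡ 4 (mod 9).
  Combine with x ≡ 10 (mod 14): gcd(9, 14) = 1; 10 - 4 = 6, which IS divisible by 1, so compatible.
    Write x = 4 + 9·t and substitute into x ≡ 10 (mod 14): 9·t ≡ 10 − 4 = 6 (mod 14).
    The inverse of 9 mod 14 is 11 (since 9·11 = 99 = 7·14 + 1), so t ≡ 11·6 = 66 ≡ 10 (mod 14).
    Then x = 4 + 9·10 = 94, valid modulo lcm(9, 14) = 126: x ≡ 94 (mod 126).
  Combine with x ≡ 0 (mod 8): gcd(126, 8) = 2; 0 - 94 = -94, which IS divisible by 2, so compatible.
    Write x = 94 + 126·t and substitute into x ≡ 0 (mod 8): 126·t ≡ 0 − 94 = -94 (mod 8).
    Divide the congruence (and modulus) by g = 2: 63·t ≡ -47 (mod 4).
    Reduce coefficients mod 4: 3·t ≡ 1 (mod 4).
    The inverse of 3 mod 4 is 3 (since 3·3 = 9 = 2·4 + 1), so t ≡ 3·1 = 3 ≡ 3 (mod 4).
    Then x = 94 + 126·3 = 472, valid modulo lcm(126, 8) = 504: x ≡ 472 (mod 504).
Verify: 472 mod 9 = 4, 472 mod 14 = 10, 472 mod 8 = 0.

x ≡ 472 (mod 504).


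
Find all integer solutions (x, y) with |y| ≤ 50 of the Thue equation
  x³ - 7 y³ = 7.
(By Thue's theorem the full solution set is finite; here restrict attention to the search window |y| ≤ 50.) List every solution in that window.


The equation is x³ - 7y³ = 7. For fixed y, x³ = 7·y³ + 7, so a solution requires the RHS to be a perfect cube.
Strategy: iterate y from -50 to 50, compute RHS = 7·y³ + 7, and check whether it is a (positive or negative) perfect cube.
Check small values of y:
  y = 0: RHS = 7 is not a perfect cube.
  y = 1: RHS = 14 is not a perfect cube.
  y = -1: RHS = 0 = (0)³ ⇒ x = 0 works.
  y = 2: RHS = 63 is not a perfect cube.
  y = -2: RHS = -49 is not a perfect cube.
  y = 3: RHS = 196 is not a perfect cube.
  y = -3: RHS = -182 is not a perfect cube.
Continuing the search up to |y| = 50 finds no further solutions beyond those listed.
Collected solutions: (0, -1).

Solutions (with |y| ≤ 50): (0, -1).


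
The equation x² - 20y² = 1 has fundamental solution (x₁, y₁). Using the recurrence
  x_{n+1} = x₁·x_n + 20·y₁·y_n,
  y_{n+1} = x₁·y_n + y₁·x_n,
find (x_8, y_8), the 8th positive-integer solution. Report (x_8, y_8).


Step 1: Find the fundamental solution (x₁, y₁) of x² - 20y² = 1.
  Expand √20 as a continued fraction. a₀ = ⌊√20⌋ = 4; iterate m_{k+1} = d_k·a_k − m_k, d_{k+1} = (20 − m_{k+1}²)/d_k, a_{k+1} = ⌊(a₀ + m_{k+1})/d_{k+1}⌋ (starting m₀ = 0, d₀ = 1), with convergents p_k = a_k·p_{k-1} + p_{k-2}, q_k = a_k·q_{k-1} + q_{k-2} (p₋₁ = 1, q₋₁ = 0):
  k = 0: a₀ = 4; p₀/q₀ = 4/1; p₀² − 20·q₀² = 16 − 20 = -4.
  k = 1: m = 4, d = 4, a = ⌊(4 + 4)/4⌋ = 2; p/q = (2·4 + 1)/(2·1 + 0) = 9/2; p² − 20·q² = 81 − 80 = 1.
  The first convergent with p² − 20·q² = 1 gives the fundamental solution (x₁, y₁) = (9, 2).
Step 2: Apply the recurrence (x_{n+1}, y_{n+1}) = (x₁x_n + 20y₁y_n, x₁y_n + y₁x_n) repeatedly.
  From (x_1, y_1) = (9, 2): x_2 = 9·9 + 20·2·2 = 161; y_2 = 9·2 + 2·9 = 36.
  From (x_2, y_2) = (161, 36): x_3 = 9·161 + 20·2·36 = 2889; y_3 = 9·36 + 2·161 = 646.
  From (x_3, y_3) = (2889, 646): x_4 = 9·2889 + 20·2·646 = 51841; y_4 = 9·646 + 2·2889 = 11592.
  From (x_4, y_4) = (51841, 11592): x_5 = 9·51841 + 20·2·11592 = 930249; y_5 = 9·11592 + 2·51841 = 208010.
  From (x_5, y_5) = (930249, 208010): x_6 = 9·930249 + 20·2·208010 = 16692641; y_6 = 9·208010 + 2·930249 = 3732588.
  From (x_6, y_6) = (16692641, 3732588): x_7 = 9·16692641 + 20·2·3732588 = 299537289; y_7 = 9·3732588 + 2·16692641 = 66978574.
  From (x_7, y_7) = (299537289, 66978574): x_8 = 9·299537289 + 20·2·66978574 = 5374978561; y_8 = 9·66978574 + 2·299537289 = 1201881744.
Step 3: Verify x_8² - 20·y_8² = 28890394531209630721 - 28890394531209630720 = 1 (should be 1). ✓

(x_1, y_1) = (9, 2); (x_8, y_8) = (5374978561, 1201881744).


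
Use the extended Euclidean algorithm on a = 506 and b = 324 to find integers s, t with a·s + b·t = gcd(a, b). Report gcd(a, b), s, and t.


Euclidean algorithm on (506, 324) — divide until remainder is 0:
  506 = 1 · 324 + 182
  324 = 1 · 182 + 142
  182 = 1 · 142 + 40
  142 = 3 · 40 + 22
  40 = 1 · 22 + 18
  22 = 1 · 18 + 4
  18 = 4 · 4 + 2
  4 = 2 · 2 + 0
gcd(506, 324) = 2.
Track Bezout coefficients alongside the remainders: start with r₀ = 506 = a·1 + b·0 (s = 1, t = 0) and r₁ = 324 = a·0 + b·1 (s = 0, t = 1); each new remainder r_{k+1} = r_{k-1} − q_k·r_k inherits s_{k+1} = s_{k-1} − q_k·s_k, t_{k+1} = t_{k-1} − q_k·t_k, so r_k = a·s_k + b·t_k at every step:
  q = 1: r = 182, s = 1 − 1·0 = 1, t = 0 − 1·1 = -1  (check: 506·1 + 324·(-1) = 182)
  q = 1: r = 142, s = 0 − 1·1 = -1, t = 1 − 1·(-1) = 2  (check: 506·(-1) + 324·2 = 142)
  q = 1: r = 40, s = 1 − 1·(-1) = 2, t = -1 − 1·2 = -3  (check: 506·2 + 324·(-3) = 40)
  q = 3: r = 22, s = -1 − 3·2 = -7, t = 2 − 3·(-3) = 11  (check: 506·(-7) + 324·11 = 22)
  q = 1: r = 18, s = 2 − 1·(-7) = 9, t = -3 − 1·11 = -14  (check: 506·9 + 324·(-14) = 18)
  q = 1: r = 4, s = -7 − 1·9 = -16, t = 11 − 1·(-14) = 25  (check: 506·(-16) + 324·25 = 4)
  q = 4: r = 2, s = 9 − 4·(-16) = 73, t = -14 − 4·25 = -114  (check: 506·73 + 324·(-114) = 2)
The row with r = 2 (the gcd) gives the Bezout coefficients s = 73, t = -114.
Result: 506 · (73) + 324 · (-114) = 2.

gcd(506, 324) = 2; s = 73, t = -114 (check: 506·73 + 324·(-114) = 2).


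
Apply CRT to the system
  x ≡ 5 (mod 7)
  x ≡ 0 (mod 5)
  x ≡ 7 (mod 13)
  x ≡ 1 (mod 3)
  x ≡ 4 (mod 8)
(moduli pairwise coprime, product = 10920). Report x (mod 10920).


Product of moduli M = 7 · 5 · 13 · 3 · 8 = 10920.
Merge one congruence at a time:
  Start: x ≡ 5 (mod 7).
  Combine with x ≡ 0 (mod 5); new modulus lcm = 35.
    Write x = 5 + 7·t and substitute into x ≡ 0 (mod 5): 7·t ≡ 0 − 5 = -5 (mod 5).
    Reduce coefficients mod 5: 2·t ≡ 0 (mod 5).
    The inverse of 2 mod 5 is 3 (since 2·3 = 6 = 1·5 + 1), so t ≡ 3·0 = 0 ≡ 0 (mod 5).
    Then x = 5 + 7·0 = 5, valid modulo lcm(7, 5) = 35: x ≡ 5 (mod 35).
  Combine with x ≡ 7 (mod 13); new modulus lcm = 455.
    Write x = 5 + 35·t and substitute into x ≡ 7 (mod 13): 35·t ≡ 7 − 5 = 2 (mod 13).
    Reduce coefficients mod 13: 9·t ≡ 2 (mod 13).
    The inverse of 9 mod 13 is 3 (since 9·3 = 27 = 2·13 + 1), so t ≡ 3·2 = 6 ≡ 6 (mod 13).
    Then x = 5 + 35·6 = 215, valid modulo lcm(35, 13) = 455: x ≡ 215 (mod 455).
  Combine with x ≡ 1 (mod 3); new modulus lcm = 1365.
    Write x = 215 + 455·t and substitute into x ≡ 1 (mod 3): 455·t ≡ 1 − 215 = -214 (mod 3).
    Reduce coefficients mod 3: 2·t ≡ 2 (mod 3).
    The inverse of 2 mod 3 is 2 (since 2·2 = 4 = 1·3 + 1), so t ≡ 2·2 = 4 ≡ 1 (mod 3).
    Then x = 215 + 455·1 = 670, valid modulo lcm(455, 3) = 1365: x ≡ 670 (mod 1365).
  Combine with x ≡ 4 (mod 8); new modulus lcm = 10920.
    Write x = 670 + 1365·t and substitute into x ≡ 4 (mod 8): 1365·t ≡ 4 − 670 = -666 (mod 8).
    Reduce coefficients mod 8: 5·t ≡ 6 (mod 8).
    The inverse of 5 mod 8 is 5 (since 5·5 = 25 = 3·8 + 1), so t ≡ 5·6 = 30 ≡ 6 (mod 8).
    Then x = 670 + 1365·6 = 8860, valid modulo lcm(1365, 8) = 10920: x ≡ 8860 (mod 10920).
Verify against each original: 8860 mod 7 = 5, 8860 mod 5 = 0, 8860 mod 13 = 7, 8860 mod 3 = 1, 8860 mod 8 = 4.

x ≡ 8860 (mod 10920).


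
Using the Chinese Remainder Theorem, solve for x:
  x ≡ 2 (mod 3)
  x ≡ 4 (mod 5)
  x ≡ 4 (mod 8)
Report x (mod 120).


Moduli 3, 5, 8 are pairwise coprime; by CRT there is a unique solution modulo M = 3 · 5 · 8 = 120.
Solve pairwise, accumulating the modulus:
  Start with x ≡ 2 (mod 3).
  Combine with x ≡ 4 (mod 5): since gcd(3, 5) = 1, we get a unique residue mod 15.
    Write x = 2 + 3·t and substitute into x ≡ 4 (mod 5): 3·t ≡ 4 − 2 = 2 (mod 5).
    The inverse of 3 mod 5 is 2 (since 3·2 = 6 = 1·5 + 1), so t ≡ 2·2 = 4 ≡ 4 (mod 5).
    Then x = 2 + 3·4 = 14, valid modulo lcm(3, 5) = 15: x ≡ 14 (mod 15).
  Combine with x ≡ 4 (mod 8): since gcd(15, 8) = 1, we get a unique residue mod 120.
    Write x = 14 + 15·t and substitute into x ≡ 4 (mod 8): 15·t ≡ 4 − 14 = -10 (mod 8).
    Reduce coefficients mod 8: 7·t ≡ 6 (mod 8).
    The inverse of 7 mod 8 is 7 (since 7·7 = 49 = 6·8 + 1), so t ≡ 7·6 = 42 ≡ 2 (mod 8).
    Then x = 14 + 15·2 = 44, valid modulo lcm(15, 8) = 120: x ≡ 44 (mod 120).
Verify: 44 mod 3 = 2 ✓, 44 mod 5 = 4 ✓, 44 mod 8 = 4 ✓.

x ≡ 44 (mod 120).


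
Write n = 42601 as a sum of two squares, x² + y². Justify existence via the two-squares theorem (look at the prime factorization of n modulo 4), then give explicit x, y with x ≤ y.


Step 1: Factor n = 42601 = 13 · 29 · 113.
Step 2: Check the mod-4 condition on each prime factor: 13 ≡ 1 (mod 4), exponent 1; 29 ≡ 1 (mod 4), exponent 1; 113 ≡ 1 (mod 4), exponent 1.
All primes ≡ 3 (mod 4) appear to even exponent (or don't appear), so by the two-squares theorem n IS expressible as a sum of two squares.
Step 3: Build a representation. Here n = 13 · 29 · 113 is a product of primes ≡ 1 (mod 4). Each prime p ≡ 1 (mod 4) is itself a sum of two squares; find a² by testing p − a² for a perfect square:
  13: 13 − 1² = 12, 13 − 2² = 9 = 3² ⇒ 13 = 2² + 3².
  29: 29 − 1² = 28, 29 − 2² = 25 = 5² ⇒ 29 = 2² + 5².
  113: 113 − 1² = 112, 113 − 2² = 109, 113 − 3² = 104, 113 − 4² = 97, 113 − 5² = 88, 113 − 6² = 77, 113 − 7² = 64 = 8² ⇒ 113 = 7² + 8².
  Combine using the Brahmagupta–Fibonacci identity (a² + b²)(c² + d²) = (ac − bd)² + (ad + bc)² = (ac + bd)² + (ad − bc)²:
  13 · 29 = 377: from (2² + 3²)(2² + 5²), take (2·2 − 3·5, 2·5 + 3·2) = (4 − 15, 10 + 6) = (-11, 16); dropping signs (only squares matter) gives (11, 16); check 11² + 16² = 121 + 256 = 377 ✓.
  377 · 113 = 42601: from (11² + 16²)(7² + 8²), take (11·7 − 16·8, 11·8 + 16·7) = (77 − 128, 88 + 112) = (-51, 200); dropping signs (only squares matter) gives (51, 200); check 51² + 200² = 2601 + 40000 = 42601 ✓.
Step 4: Order so x ≤ y and verify: 51² + 200² = 2601 + 40000 = 42601 = n. ✓

n = 42601 = 51² + 200² (one valid representation with x ≤ y).


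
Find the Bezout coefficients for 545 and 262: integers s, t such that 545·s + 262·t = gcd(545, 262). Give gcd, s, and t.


Euclidean algorithm on (545, 262) — divide until remainder is 0:
  545 = 2 · 262 + 21
  262 = 12 · 21 + 10
  21 = 2 · 10 + 1
  10 = 10 · 1 + 0
gcd(545, 262) = 1.
Track Bezout coefficients alongside the remainders: start with r₀ = 545 = a·1 + b·0 (s = 1, t = 0) and r₁ = 262 = a·0 + b·1 (s = 0, t = 1); each new remainder r_{k+1} = r_{k-1} − q_k·r_k inherits s_{k+1} = s_{k-1} − q_k·s_k, t_{k+1} = t_{k-1} − q_k·t_k, so r_k = a·s_k + b·t_k at every step:
  q = 2: r = 21, s = 1 − 2·0 = 1, t = 0 − 2·1 = -2  (check: 545·1 + 262·(-2) = 21)
  q = 12: r = 10, s = 0 − 12·1 = -12, t = 1 − 12·(-2) = 25  (check: 545·(-12) + 262·25 = 10)
  q = 2: r = 1, s = 1 − 2·(-12) = 25, t = -2 − 2·25 = -52  (check: 545·25 + 262·(-52) = 1)
The row with r = 1 (the gcd) gives the Bezout coefficients s = 25, t = -52.
Result: 545 · (25) + 262 · (-52) = 1.

gcd(545, 262) = 1; s = 25, t = -52 (check: 545·25 + 262·(-52) = 1).


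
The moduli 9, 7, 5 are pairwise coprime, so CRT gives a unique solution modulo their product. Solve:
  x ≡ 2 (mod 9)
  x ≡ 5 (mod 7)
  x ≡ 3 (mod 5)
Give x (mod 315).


Moduli 9, 7, 5 are pairwise coprime; by CRT there is a unique solution modulo M = 9 · 7 · 5 = 315.
Solve pairwise, accumulating the modulus:
  Start with x ≡ 2 (mod 9).
  Combine with x ≡ 5 (mod 7): since gcd(9, 7) = 1, we get a unique residue mod 63.
    Write x = 2 + 9·t and substitute into x ≡ 5 (mod 7): 9·t ≡ 5 − 2 = 3 (mod 7).
    Reduce coefficients mod 7: 2·t ≡ 3 (mod 7).
    The inverse of 2 mod 7 is 4 (since 2·4 = 8 = 1·7 + 1), so t ≡ 4·3 = 12 ≡ 5 (mod 7).
    Then x = 2 + 9·5 = 47, valid modulo lcm(9, 7) = 63: x ≡ 47 (mod 63).
  Combine with x ≡ 3 (mod 5): since gcd(63, 5) = 1, we get a unique residue mod 315.
    Write x = 47 + 63·t and substitute into x ≡ 3 (mod 5): 63·t ≡ 3 − 47 = -44 (mod 5).
    Reduce coefficients mod 5: 3·t ≡ 1 (mod 5).
    The inverse of 3 mod 5 is 2 (since 3·2 = 6 = 1·5 + 1), so t ≡ 2·1 = 2 ≡ 2 (mod 5).
    Then x = 47 + 63·2 = 173, valid modulo lcm(63, 5) = 315: x ≡ 173 (mod 315).
Verify: 173 mod 9 = 2 ✓, 173 mod 7 = 5 ✓, 173 mod 5 = 3 ✓.

x ≡ 173 (mod 315).


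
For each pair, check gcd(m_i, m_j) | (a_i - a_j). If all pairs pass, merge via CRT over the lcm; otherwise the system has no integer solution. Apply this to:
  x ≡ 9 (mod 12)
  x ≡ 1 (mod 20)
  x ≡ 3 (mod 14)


Moduli 12, 20, 14 are not pairwise coprime, so CRT works modulo lcm(m_i) when all pairwise compatibility conditions hold.
Pairwise compatibility: gcd(m_i, m_j) must divide a_i - a_j for every pair.
Merge one congruence at a time:
  Start: x ≡ 9 (mod 12).
  Combine with x ≡ 1 (mod 20): gcd(12, 20) = 4; 1 - 9 = -8, which IS divisible by 4, so compatible.
    Write x = 9 + 12·t and substitute into x ≡ 1 (mod 20): 12·t ≡ 1 − 9 = -8 (mod 20).
    Divide the congruence (and modulus) by g = 4: 3·t ≡ -2 (mod 5).
    Reduce coefficients mod 5: 3·t ≡ 3 (mod 5).
    The inverse of 3 mod 5 is 2 (since 3·2 = 6 = 1·5 + 1), so t ≡ 2·3 = 6 ≡ 1 (mod 5).
    Then x = 9 + 12·1 = 21, valid modulo lcm(12, 20) = 60: x ≡ 21 (mod 60).
  Combine with x ≡ 3 (mod 14): gcd(60, 14) = 2; 3 - 21 = -18, which IS divisible by 2, so compatible.
    Write x = 21 + 60·t and substitute into x ≡ 3 (mod 14): 60·t ≡ 3 − 21 = -18 (mod 14).
    Divide the congruence (and modulus) by g = 2: 30·t ≡ -9 (mod 7).
    Reduce coefficients mod 7: 2·t ≡ 5 (mod 7).
    The inverse of 2 mod 7 is 4 (since 2·4 = 8 = 1·7 + 1), so t ≡ 4·5 = 20 ≡ 6 (mod 7).
    Then x = 21 + 60·6 = 381, valid modulo lcm(60, 14) = 420: x ≡ 381 (mod 420).
Verify: 381 mod 12 = 9, 381 mod 20 = 1, 381 mod 14 = 3.

x ≡ 381 (mod 420).


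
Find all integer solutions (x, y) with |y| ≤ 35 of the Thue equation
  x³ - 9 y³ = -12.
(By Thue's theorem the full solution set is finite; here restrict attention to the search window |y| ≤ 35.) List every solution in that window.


The equation is x³ - 9y³ = -12. For fixed y, x³ = 9·y³ − 12, so a solution requires the RHS to be a perfect cube.
Strategy: iterate y from -35 to 35, compute RHS = 9·y³ − 12, and check whether it is a (positive or negative) perfect cube.
Check small values of y:
  y = 0: RHS = -12 is not a perfect cube.
  y = 1: RHS = -3 is not a perfect cube.
  y = -1: RHS = -21 is not a perfect cube.
  y = 2: RHS = 60 is not a perfect cube.
  y = -2: RHS = -84 is not a perfect cube.
  y = 3: RHS = 231 is not a perfect cube.
  y = -3: RHS = -255 is not a perfect cube.
Continuing the search up to |y| = 35 finds no solutions either.
No (x, y) in the scanned range satisfies the equation.

No integer solutions with |y| ≤ 35.


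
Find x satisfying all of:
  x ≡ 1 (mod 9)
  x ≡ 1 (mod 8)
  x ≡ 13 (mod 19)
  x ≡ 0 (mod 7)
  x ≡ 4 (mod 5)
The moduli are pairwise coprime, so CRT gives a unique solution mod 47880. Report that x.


Product of moduli M = 9 · 8 · 19 · 7 · 5 = 47880.
Merge one congruence at a time:
  Start: x ≡ 1 (mod 9).
  Combine with x ≡ 1 (mod 8); new modulus lcm = 72.
    Write x = 1 + 9·t and substitute into x ≡ 1 (mod 8): 9·t ≡ 1 − 1 = 0 (mod 8).
    Reduce coefficients mod 8: 1·t ≡ 0 (mod 8).
    So t ≡ 0 (mod 8).
    Then x = 1 + 9·0 = 1, valid modulo lcm(9, 8) = 72: x ≡ 1 (mod 72).
  Combine with x ≡ 13 (mod 19); new modulus lcm = 1368.
    Write x = 1 + 72·t and substitute into x ≡ 13 (mod 19): 72·t ≡ 13 − 1 = 12 (mod 19).
    Reduce coefficients mod 19: 15·t ≡ 12 (mod 19).
    The inverse of 15 mod 19 is 14 (since 15·14 = 210 = 11·19 + 1), so t ≡ 14·12 = 168 ≡ 16 (mod 19).
    Then x = 1 + 72·16 = 1153, valid modulo lcm(72, 19) = 1368: x ≡ 1153 (mod 1368).
  Combine with x ≡ 0 (mod 7); new modulus lcm = 9576.
    Write x = 1153 + 1368·t and substitute into x ≡ 0 (mod 7): 1368·t ≡ 0 − 1153 = -1153 (mod 7).
    Reduce coefficients mod 7: 3·t ≡ 2 (mod 7).
    The inverse of 3 mod 7 is 5 (since 3·5 = 15 = 2·7 + 1), so t ≡ 5·2 = 10 ≡ 3 (mod 7).
    Then x = 1153 + 1368·3 = 5257, valid modulo lcm(1368, 7) = 9576: x ≡ 5257 (mod 9576).
  Combine with x ≡ 4 (mod 5); new modulus lcm = 47880.
    Write x = 5257 + 9576·t and substitute into x ≡ 4 (mod 5): 9576·t ≡ 4 − 5257 = -5253 (mod 5).
    Reduce coefficients mod 5: 1·t ≡ 2 (mod 5).
    So t ≡ 2 (mod 5).
    Then x = 5257 + 9576·2 = 24409, valid modulo lcm(9576, 5) = 47880: x ≡ 24409 (mod 47880).
Verify against each original: 24409 mod 9 = 1, 24409 mod 8 = 1, 24409 mod 19 = 13, 24409 mod 7 = 0, 24409 mod 5 = 4.

x ≡ 24409 (mod 47880).


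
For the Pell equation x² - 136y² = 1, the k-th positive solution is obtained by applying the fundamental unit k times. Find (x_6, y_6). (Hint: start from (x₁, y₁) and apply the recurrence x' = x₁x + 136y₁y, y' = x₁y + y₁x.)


Step 1: Find the fundamental solution (x₁, y₁) of x² - 136y² = 1.
  Expand √136 as a continued fraction. a₀ = ⌊√136⌋ = 11; iterate m_{k+1} = d_k·a_k − m_k, d_{k+1} = (136 − m_{k+1}²)/d_k, a_{k+1} = ⌊(a₀ + m_{k+1})/d_{k+1}⌋ (starting m₀ = 0, d₀ = 1), with convergents p_k = a_k·p_{k-1} + p_{k-2}, q_k = a_k·q_{k-1} + q_{k-2} (p₋₁ = 1, q₋₁ = 0):
  k = 0: a₀ = 11; p₀/q₀ = 11/1; p₀² − 136·q₀² = 121 − 136 = -15.
  k = 1: m = 11, d = 15, a = ⌊(11 + 11)/15⌋ = 1; p/q = (1·11 + 1)/(1·1 + 0) = 12/1; p² − 136·q² = 144 − 136 = 8.
  k = 2: m = 4, d = 8, a = ⌊(11 + 4)/8⌋ = 1; p/q = (1·12 + 11)/(1·1 + 1) = 23/2; p² − 136·q² = 529 − 544 = -15.
  k = 3: m = 4, d = 15, a = ⌊(11 + 4)/15⌋ = 1; p/q = (1·23 + 12)/(1·2 + 1) = 35/3; p² − 136·q² = 1225 − 1224 = 1.
  The first convergent with p² − 136·q² = 1 gives the fundamental solution (x₁, y₁) = (35, 3).
Step 2: Apply the recurrence (x_{n+1}, y_{n+1}) = (x₁x_n + 136y₁y_n, x₁y_n + y₁x_n) repeatedly.
  From (x_1, y_1) = (35, 3): x_2 = 35·35 + 136·3·3 = 2449; y_2 = 35·3 + 3·35 = 210.
  From (x_2, y_2) = (2449, 210): x_3 = 35·2449 + 136·3·210 = 171395; y_3 = 35·210 + 3·2449 = 14697.
  From (x_3, y_3) = (171395, 14697): x_4 = 35·171395 + 136·3·14697 = 11995201; y_4 = 35·14697 + 3·171395 = 1028580.
  From (x_4, y_4) = (11995201, 1028580): x_5 = 35·11995201 + 136·3·1028580 = 839492675; y_5 = 35·1028580 + 3·11995201 = 71985903.
  From (x_5, y_5) = (839492675, 71985903): x_6 = 35·839492675 + 136·3·71985903 = 58752492049; y_6 = 35·71985903 + 3·839492675 = 5037984630.
Step 3: Verify x_6² - 136·y_6² = 3451855321967808218401 - 3451855321967808218400 = 1 (should be 1). ✓

(x_1, y_1) = (35, 3); (x_6, y_6) = (58752492049, 5037984630).


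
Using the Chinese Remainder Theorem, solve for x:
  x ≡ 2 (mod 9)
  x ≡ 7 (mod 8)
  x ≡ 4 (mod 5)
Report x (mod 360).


Moduli 9, 8, 5 are pairwise coprime; by CRT there is a unique solution modulo M = 9 · 8 · 5 = 360.
Solve pairwise, accumulating the modulus:
  Start with x ≡ 2 (mod 9).
  Combine with x ≡ 7 (mod 8): since gcd(9, 8) = 1, we get a unique residue mod 72.
    Write x = 2 + 9·t and substitute into x ≡ 7 (mod 8): 9·t ≡ 7 − 2 = 5 (mod 8).
    Reduce coefficients mod 8: 1·t ≡ 5 (mod 8).
    So t ≡ 5 (mod 8).
    Then x = 2 + 9·5 = 47, valid modulo lcm(9, 8) = 72: x ≡ 47 (mod 72).
  Combine with x ≡ 4 (mod 5): since gcd(72, 5) = 1, we get a unique residue mod 360.
    Write x = 47 + 72·t and substitute into x ≡ 4 (mod 5): 72·t ≡ 4 − 47 = -43 (mod 5).
    Reduce coefficients mod 5: 2·t ≡ 2 (mod 5).
    The inverse of 2 mod 5 is 3 (since 2·3 = 6 = 1·5 + 1), so t ≡ 3·2 = 6 ≡ 1 (mod 5).
    Then x = 47 + 72·1 = 119, valid modulo lcm(72, 5) = 360: x ≡ 119 (mod 360).
Verify: 119 mod 9 = 2 ✓, 119 mod 8 = 7 ✓, 119 mod 5 = 4 ✓.

x ≡ 119 (mod 360).


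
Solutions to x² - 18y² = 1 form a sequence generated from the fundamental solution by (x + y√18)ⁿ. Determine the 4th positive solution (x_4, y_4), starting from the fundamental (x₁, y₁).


Step 1: Find the fundamental solution (x₁, y₁) of x² - 18y² = 1.
  Expand √18 as a continued fraction. a₀ = ⌊√18⌋ = 4; iterate m_{k+1} = d_k·a_k − m_k, d_{k+1} = (18 − m_{k+1}²)/d_k, a_{k+1} = ⌊(a₀ + m_{k+1})/d_{k+1}⌋ (starting m₀ = 0, d₀ = 1), with convergents p_k = a_k·p_{k-1} + p_{k-2}, q_k = a_k·q_{k-1} + q_{k-2} (p₋₁ = 1, q₋₁ = 0):
  k = 0: a₀ = 4; p₀/q₀ = 4/1; p₀² − 18·q₀² = 16 − 18 = -2.
  k = 1: m = 4, d = 2, a = ⌊(4 + 4)/2⌋ = 4; p/q = (4·4 + 1)/(4·1 + 0) = 17/4; p² − 18·q² = 289 − 288 = 1.
  The first convergent with p² − 18·q² = 1 gives the fundamental solution (x₁, y₁) = (17, 4).
Step 2: Apply the recurrence (x_{n+1}, y_{n+1}) = (x₁x_n + 18y₁y_n, x₁y_n + y₁x_n) repeatedly.
  From (x_1, y_1) = (17, 4): x_2 = 17·17 + 18·4·4 = 577; y_2 = 17·4 + 4·17 = 136.
  From (x_2, y_2) = (577, 136): x_3 = 17·577 + 18·4·136 = 19601; y_3 = 17·136 + 4·577 = 4620.
  From (x_3, y_3) = (19601, 4620): x_4 = 17·19601 + 18·4·4620 = 665857; y_4 = 17·4620 + 4·19601 = 156944.
Step 3: Verify x_4² - 18·y_4² = 443365544449 - 443365544448 = 1 (should be 1). ✓

(x_1, y_1) = (17, 4); (x_4, y_4) = (665857, 156944).


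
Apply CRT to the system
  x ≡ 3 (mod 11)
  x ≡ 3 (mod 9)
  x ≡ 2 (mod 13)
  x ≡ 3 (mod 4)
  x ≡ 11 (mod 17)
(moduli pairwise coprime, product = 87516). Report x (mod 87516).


Product of moduli M = 11 · 9 · 13 · 4 · 17 = 87516.
Merge one congruence at a time:
  Start: x ≡ 3 (mod 11).
  Combine with x ≡ 3 (mod 9); new modulus lcm = 99.
    Write x = 3 + 11·t and substitute into x ≡ 3 (mod 9): 11·t ≡ 3 − 3 = 0 (mod 9).
    Reduce coefficients mod 9: 2·t ≡ 0 (mod 9).
    The inverse of 2 mod 9 is 5 (since 2·5 = 10 = 1·9 + 1), so t ≡ 5·0 = 0 ≡ 0 (mod 9).
    Then x = 3 + 11·0 = 3, valid modulo lcm(11, 9) = 99: x ≡ 3 (mod 99).
  Combine with x ≡ 2 (mod 13); new modulus lcm = 1287.
    Write x = 3 + 99·t and substitute into x ≡ 2 (mod 13): 99·t ≡ 2 − 3 = -1 (mod 13).
    Reduce coefficients mod 13: 8·t ≡ 12 (mod 13).
    The inverse of 8 mod 13 is 5 (since 8·5 = 40 = 3·13 + 1), so t ≡ 5·12 = 60 ≡ 8 (mod 13).
    Then x = 3 + 99·8 = 795, valid modulo lcm(99, 13) = 1287: x ≡ 795 (mod 1287).
  Combine with x ≡ 3 (mod 4); new modulus lcm = 5148.
    Write x = 795 + 1287·t and substitute into x ≡ 3 (mod 4): 1287·t ≡ 3 − 795 = -792 (mod 4).
    Reduce coefficients mod 4: 3·t ≡ 0 (mod 4).
    The inverse of 3 mod 4 is 3 (since 3·3 = 9 = 2·4 + 1), so t ≡ 3·0 = 0 ≡ 0 (mod 4).
    Then x = 795 + 1287·0 = 795, valid modulo lcm(1287, 4) = 5148: x ≡ 795 (mod 5148).
  Combine with x ≡ 11 (mod 17); new modulus lcm = 87516.
    Write x = 795 + 5148·t and substitute into x ≡ 11 (mod 17): 5148·t ≡ 11 − 795 = -784 (mod 17).
    Reduce coefficients mod 17: 14·t ≡ 15 (mod 17).
    The inverse of 14 mod 17 is 11 (since 14·11 = 154 = 9·17 + 1), so t ≡ 11·15 = 165 ≡ 12 (mod 17).
    Then x = 795 + 5148·12 = 62571, valid modulo lcm(5148, 17) = 87516: x ≡ 62571 (mod 87516).
Verify against each original: 62571 mod 11 = 3, 62571 mod 9 = 3, 62571 mod 13 = 2, 62571 mod 4 = 3, 62571 mod 17 = 11.

x ≡ 62571 (mod 87516).


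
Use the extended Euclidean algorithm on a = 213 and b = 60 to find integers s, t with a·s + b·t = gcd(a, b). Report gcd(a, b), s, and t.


Euclidean algorithm on (213, 60) — divide until remainder is 0:
  213 = 3 · 60 + 33
  60 = 1 · 33 + 27
  33 = 1 · 27 + 6
  27 = 4 · 6 + 3
  6 = 2 · 3 + 0
gcd(213, 60) = 3.
Track Bezout coefficients alongside the remainders: start with r₀ = 213 = a·1 + b·0 (s = 1, t = 0) and r₁ = 60 = a·0 + b·1 (s = 0, t = 1); each new remainder r_{k+1} = r_{k-1} − q_k·r_k inherits s_{k+1} = s_{k-1} − q_k·s_k, t_{k+1} = t_{k-1} − q_k·t_k, so r_k = a·s_k + b·t_k at every step:
  q = 3: r = 33, s = 1 − 3·0 = 1, t = 0 − 3·1 = -3  (check: 213·1 + 60·(-3) = 33)
  q = 1: r = 27, s = 0 − 1·1 = -1, t = 1 − 1·(-3) = 4  (check: 213·(-1) + 60·4 = 27)
  q = 1: r = 6, s = 1 − 1·(-1) = 2, t = -3 − 1·4 = -7  (check: 213·2 + 60·(-7) = 6)
  q = 4: r = 3, s = -1 − 4·2 = -9, t = 4 − 4·(-7) = 32  (check: 213·(-9) + 60·32 = 3)
The row with r = 3 (the gcd) gives the Bezout coefficients s = -9, t = 32.
Result: 213 · (-9) + 60 · (32) = 3.

gcd(213, 60) = 3; s = -9, t = 32 (check: 213·(-9) + 60·32 = 3).


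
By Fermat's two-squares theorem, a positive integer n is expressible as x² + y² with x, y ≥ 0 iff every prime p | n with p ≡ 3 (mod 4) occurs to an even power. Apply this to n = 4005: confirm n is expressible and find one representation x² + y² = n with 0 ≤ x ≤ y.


Step 1: Factor n = 4005 = 3^2 · 5 · 89.
Step 2: Check the mod-4 condition on each prime factor: 3 ≡ 3 (mod 4), exponent 2 (must be even); 5 ≡ 1 (mod 4), exponent 1; 89 ≡ 1 (mod 4), exponent 1.
All primes ≡ 3 (mod 4) appear to even exponent (or don't appear), so by the two-squares theorem n IS expressible as a sum of two squares.
Step 3: Build a representation. Group n = k² · m with k = 3 and m = 5 · 89 = 445 (a product of primes ≡ 1 (mod 4)); a representation of m scales to one of n via (k·x)² + (k·y)² = k²(x² + y²). Each prime p ≡ 1 (mod 4) is itself a sum of two squares; find a² by testing p − a² for a perfect square:
  5: 5 − 1² = 4 = 2² ⇒ 5 = 1² + 2².
  89: 89 − 1² = 88, 89 − 2² = 85, 89 − 3² = 80, 89 − 4² = 73, 89 − 5² = 64 = 8² ⇒ 89 = 5² + 8².
  Combine using the Brahmagupta–Fibonacci identity (a² + b²)(c² + d²) = (ac − bd)² + (ad + bc)² = (ac + bd)² + (ad − bc)²:
  5 · 89 = 445: from (1² + 2²)(5² + 8²), take (1·5 − 2·8, 1·8 + 2·5) = (5 − 16, 8 + 10) = (-11, 18); dropping signs (only squares matter) gives (11, 18); check 11² + 18² = 121 + 324 = 445 ✓.
  Scale by k = 3: (3·11, 3·18) = (33, 54).
Step 4: Order so x ≤ y and verify: 33² + 54² = 1089 + 2916 = 4005 = n. ✓

n = 4005 = 33² + 54² (one valid representation with x ≤ y).
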